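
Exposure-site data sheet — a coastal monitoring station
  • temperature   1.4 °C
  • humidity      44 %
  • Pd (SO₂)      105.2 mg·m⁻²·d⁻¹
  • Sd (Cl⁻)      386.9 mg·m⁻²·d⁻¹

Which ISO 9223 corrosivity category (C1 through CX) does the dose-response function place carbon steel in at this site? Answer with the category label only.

C3

carbon steel: temperature factor f = +0.150·(-8.6) = -1.2900
  SO₂ term: 1.77·105.2^0.52·exp(0.02·44-1.2900) = 13.22
  Cl⁻ term: 0.102·386.9^0.62·exp(0.033·44+0.04·1.4) = 18.53
  sum: 13.22 + 18.53 → r_corr = 31.75 μm/a
Category bounds: 25…50 μm/a bracket r_corr ⇒ C3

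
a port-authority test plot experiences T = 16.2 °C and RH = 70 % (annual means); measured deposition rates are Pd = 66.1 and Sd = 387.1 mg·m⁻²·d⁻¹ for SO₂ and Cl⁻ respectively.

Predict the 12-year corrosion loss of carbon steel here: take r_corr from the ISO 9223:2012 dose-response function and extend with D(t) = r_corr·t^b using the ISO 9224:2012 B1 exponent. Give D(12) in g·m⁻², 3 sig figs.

carbon steel: T>10 °C ⇒ hinge -0.054·(16.2−10) = -0.3348
  SO₂ term: 1.77·66.1^0.52·exp(0.02·70-0.3348) = 45.4
  Cl⁻ term: 0.102·387.1^0.62·exp(0.033·70+0.04·16.2) = 79.01
  sum: 45.4 + 79.01 → r_corr = 124.4 μm/a
Long-term exponent b (ISO 9224 Table 2, B1) = 0.523
  D(12) = 124.4 × 12^0.523 = 124.4 × 3.668 = 456.3 μm
  Mass loss = 456.3 μm × 7.85 g/cm³ = 3582 g·m⁻²

D(12) = 3.58e+03 g·m⁻²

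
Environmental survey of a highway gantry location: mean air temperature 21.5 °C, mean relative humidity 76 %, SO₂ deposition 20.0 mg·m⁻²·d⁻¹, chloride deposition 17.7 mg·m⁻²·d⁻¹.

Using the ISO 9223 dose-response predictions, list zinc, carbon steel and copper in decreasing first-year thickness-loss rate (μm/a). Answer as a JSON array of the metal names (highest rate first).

zinc: f(T) = -0.071·(T−10) [T>10 °C] = -0.8165
  sulphur-dioxide contribution → 0.7026 μm/a
  chloride contribution → 1.028 μm/a
  ⇒ r_corr(zinc) = 1.731 μm/a
carbon steel: temperature factor f = -0.054·(11.5) = -0.6210
  sulphur-dioxide contribution → 20.65 μm/a
  chloride contribution → 17.58 μm/a
  ⇒ r_corr(carbon steel) = 38.23 μm/a
copper: f(T) = -0.080·(T−10) [T>10 °C] = -0.9200
  sulphur-dioxide contribution → 0.4077 μm/a
  chloride contribution → 0.985 μm/a
  ⇒ r_corr(copper) = 1.393 μm/a
Ordering by μm/a: carbon steel (38.2) > zinc (1.73) > copper (1.39)

["carbon steel", "zinc", "copper"]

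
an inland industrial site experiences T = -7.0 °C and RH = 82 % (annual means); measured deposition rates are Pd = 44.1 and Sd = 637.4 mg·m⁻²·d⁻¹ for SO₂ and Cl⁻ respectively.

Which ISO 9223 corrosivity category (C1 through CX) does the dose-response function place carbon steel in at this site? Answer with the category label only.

carbon steel: T≤10 °C ⇒ hinge +0.150·(-7.0−10) = -2.5500
  Pd branch = 1.77·Pd^0.52·e^(0.02·RH+f) = 5.104 μm/a
  Sd branch = 0.102·Sd^0.62·e^(0.033·RH+0.04·T) = 63.23 μm/a
  sum: 5.104 + 63.23 → r_corr = 68.34 μm/a
Category bounds: 50…80 μm/a bracket r_corr ⇒ C4

C4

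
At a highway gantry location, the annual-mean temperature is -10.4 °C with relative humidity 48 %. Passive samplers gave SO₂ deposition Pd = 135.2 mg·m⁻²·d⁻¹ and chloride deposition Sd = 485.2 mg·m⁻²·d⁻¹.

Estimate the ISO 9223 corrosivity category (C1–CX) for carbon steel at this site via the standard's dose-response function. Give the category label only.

carbon steel: f(T) = +0.150·(T−10) [T≤10 °C] = -3.0600
  Pd branch = 1.77·Pd^0.52·e^(0.02·RH+f) = 2.78 μm/a
  Sd branch = 0.102·Sd^0.62·e^(0.033·RH+0.04·T) = 15.17 μm/a
  r_corr = 2.78 + 15.17 = 17.96 μm/a
Category bounds: 1.3…25 μm/a bracket r_corr ⇒ C2

C2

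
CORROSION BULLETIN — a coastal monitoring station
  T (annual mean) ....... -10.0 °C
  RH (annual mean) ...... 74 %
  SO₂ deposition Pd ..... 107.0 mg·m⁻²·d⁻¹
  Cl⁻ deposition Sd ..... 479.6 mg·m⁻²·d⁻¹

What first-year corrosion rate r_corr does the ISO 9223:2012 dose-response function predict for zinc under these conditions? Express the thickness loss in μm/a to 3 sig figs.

zinc: f(T) = +0.038·(T−10) [T≤10 °C] = -0.7600
  SO₂ term: 0.0129·107.0^0.44·exp(0.046·74-0.7600) = 1.418
  Sd branch = 0.0175·Sd^0.57·e^(0.008·RH+0.085·T) = 0.4561 μm/a
  r_corr = 1.418 + 0.4561 = 1.875 μm/a

r_corr = 1.87 μm/a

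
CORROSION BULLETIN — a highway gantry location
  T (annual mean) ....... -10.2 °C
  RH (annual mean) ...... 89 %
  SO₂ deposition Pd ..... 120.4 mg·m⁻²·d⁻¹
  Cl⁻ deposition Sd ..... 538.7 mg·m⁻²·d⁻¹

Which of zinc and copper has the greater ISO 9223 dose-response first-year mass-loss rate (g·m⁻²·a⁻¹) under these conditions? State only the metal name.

zinc

zinc: temperature factor f = +0.038·(-20.2) = -0.7676
  Pd branch = 0.0129·Pd^0.44·e^(0.046·RH+f) = 2.956 μm/a
  Sd branch = 0.0175·Sd^0.57·e^(0.008·RH+0.085·T) = 0.5402 μm/a
  r_corr = 2.956 + 0.5402 = 3.496 μm/a
  mass loss = 3.496 μm/a × 7.14 g/cm³ = 24.96 g·m⁻²·a⁻¹
copper: T≤10 °C ⇒ hinge +0.126·(-10.2−10) = -2.5452
  Pd branch = 0.0053·Pd^0.26·e^(0.059·RH+f) = 0.2756 μm/a
  Sd branch = 0.01025·Sd^0.27·e^(0.036·RH+0.049·T) = 0.8368 μm/a
  r_corr = 0.2756 + 0.8368 = 1.112 μm/a
  mass loss = 1.112 μm/a × 8.96 g/cm³ = 9.967 g·m⁻²·a⁻¹
Ordering by g·m⁻²·a⁻¹: zinc (25) > copper (9.97)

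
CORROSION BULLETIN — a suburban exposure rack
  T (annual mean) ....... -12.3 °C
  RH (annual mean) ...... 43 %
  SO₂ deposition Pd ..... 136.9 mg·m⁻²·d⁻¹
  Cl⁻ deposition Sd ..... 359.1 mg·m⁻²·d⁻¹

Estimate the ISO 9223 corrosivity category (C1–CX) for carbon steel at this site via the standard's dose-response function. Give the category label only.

carbon steel: f(T) = +0.150·(T−10) [T≤10 °C] = -3.3450
  Pd branch = 1.77·Pd^0.52·e^(0.02·RH+f) = 1.904 μm/a
  Sd branch = 0.102·Sd^0.62·e^(0.033·RH+0.04·T) = 9.895 μm/a
  r_corr = 1.904 + 9.895 = 11.8 μm/a
ISO 9223 Table 2 (carbon steel): 1.3 < 11.8 ≤ 25 μm/a ⇒ C2

C2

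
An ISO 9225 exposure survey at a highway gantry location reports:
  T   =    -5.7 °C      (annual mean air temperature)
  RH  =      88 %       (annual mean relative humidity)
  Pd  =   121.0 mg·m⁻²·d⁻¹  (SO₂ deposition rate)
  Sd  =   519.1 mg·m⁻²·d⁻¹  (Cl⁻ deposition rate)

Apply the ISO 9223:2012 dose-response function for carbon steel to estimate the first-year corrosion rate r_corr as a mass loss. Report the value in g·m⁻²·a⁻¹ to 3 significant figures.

r_corr = 654 g·m⁻²·a⁻¹

carbon steel: T≤10 °C ⇒ hinge +0.150·(-5.7−10) = -2.3550
  SO₂ term: 1.77·121.0^0.52·exp(0.02·88-2.3550) = 11.82
  Cl⁻ term: 0.102·519.1^0.62·exp(0.033·88+0.04·-5.7) = 71.49
  r_corr = 11.82 + 71.49 = 83.31 μm/a
Convert to mass loss: 83.31 μm/a × 7.85 g/cm³ = 654 g·m⁻²·a⁻¹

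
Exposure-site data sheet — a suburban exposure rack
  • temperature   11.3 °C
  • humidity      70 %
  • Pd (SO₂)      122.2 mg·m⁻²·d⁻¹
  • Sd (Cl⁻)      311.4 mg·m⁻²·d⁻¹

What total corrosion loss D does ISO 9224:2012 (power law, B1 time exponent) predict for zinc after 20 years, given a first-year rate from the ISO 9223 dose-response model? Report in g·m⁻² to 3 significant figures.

D(20) = 371 g·m⁻²

zinc: temperature factor f = -0.071·(1.3) = -0.0923
  sulphur-dioxide contribution → 2.439 μm/a
  chloride contribution → 2.111 μm/a
  total first-year rate 4.551 μm/a
ISO 9224: D(t) = r_corr · t^b with b = 0.813 (zinc, B1)
  D(20) = 4.551 × 20^0.813 = 4.551 × 11.42 = 51.98 μm
  Mass loss = 51.98 μm × 7.14 g/cm³ = 371.1 g·m⁻²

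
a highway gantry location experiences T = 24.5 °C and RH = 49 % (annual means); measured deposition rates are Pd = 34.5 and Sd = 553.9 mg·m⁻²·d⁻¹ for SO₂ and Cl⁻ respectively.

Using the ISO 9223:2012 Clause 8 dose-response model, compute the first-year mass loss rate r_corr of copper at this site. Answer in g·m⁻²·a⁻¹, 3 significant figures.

r_corr = 10.5 g·m⁻²·a⁻¹

copper: T>10 °C ⇒ hinge -0.080·(24.5−10) = -1.1600
  Pd branch = 0.0053·Pd^0.26·e^(0.059·RH+f) = 0.07514 μm/a
  Sd branch = 0.01025·Sd^0.27·e^(0.036·RH+0.049·T) = 1.094 μm/a
  sum: 0.07514 + 1.094 → r_corr = 1.169 μm/a
Convert to mass loss: 1.169 μm/a × 8.96 g/cm³ = 10.47 g·m⁻²·a⁻¹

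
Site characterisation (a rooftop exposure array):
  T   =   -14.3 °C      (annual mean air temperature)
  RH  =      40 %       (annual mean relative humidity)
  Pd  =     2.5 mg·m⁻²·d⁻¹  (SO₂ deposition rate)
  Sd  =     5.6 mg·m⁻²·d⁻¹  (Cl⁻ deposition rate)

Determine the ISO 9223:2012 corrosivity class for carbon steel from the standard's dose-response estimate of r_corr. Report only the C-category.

carbon steel: f(T) = +0.150·(T−10) [T≤10 °C] = -3.6450
  SO₂ term: 1.77·2.5^0.52·exp(0.02·40-3.6450) = 0.1657
  Cl⁻ term: 0.102·5.6^0.62·exp(0.033·40+0.04·-14.3) = 0.6271
  r_corr = 0.1657 + 0.6271 = 0.7928 μm/a
Category bounds: 0…1.3 μm/a bracket r_corr ⇒ C1

C1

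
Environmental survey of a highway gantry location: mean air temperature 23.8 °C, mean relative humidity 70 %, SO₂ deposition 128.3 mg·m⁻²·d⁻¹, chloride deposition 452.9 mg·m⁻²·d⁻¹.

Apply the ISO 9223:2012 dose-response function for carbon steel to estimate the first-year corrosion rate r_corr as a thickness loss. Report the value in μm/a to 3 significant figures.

carbon steel: T>10 °C ⇒ hinge -0.054·(23.8−10) = -0.7452
  sulphur-dioxide contribution → 42.52 μm/a
  chloride contribution → 118 μm/a
  ⇒ r_corr(carbon steel) = 160.6 μm/a

r_corr = 161 μm/a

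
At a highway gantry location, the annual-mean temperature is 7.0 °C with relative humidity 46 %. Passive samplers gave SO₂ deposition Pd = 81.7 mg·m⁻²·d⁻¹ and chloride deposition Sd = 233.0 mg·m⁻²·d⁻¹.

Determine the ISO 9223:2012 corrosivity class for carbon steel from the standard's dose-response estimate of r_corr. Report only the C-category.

carbon steel: temperature factor f = +0.150·(-3.0) = -0.4500
  sulphur-dioxide contribution → 27.95 μm/a
  chloride contribution → 18.08 μm/a
  ⇒ r_corr(carbon steel) = 46.04 μm/a
Category bounds: 25…50 μm/a bracket r_corr ⇒ C3

C3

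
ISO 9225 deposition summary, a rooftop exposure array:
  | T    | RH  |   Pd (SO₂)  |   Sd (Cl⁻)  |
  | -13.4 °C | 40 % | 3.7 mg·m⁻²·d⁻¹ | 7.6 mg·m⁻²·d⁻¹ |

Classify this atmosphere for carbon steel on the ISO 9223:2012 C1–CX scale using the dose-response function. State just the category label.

carbon steel: temperature factor f = +0.150·(-23.4) = -3.5100
  sulphur-dioxide contribution → 0.2325 μm/a
  chloride contribution → 0.7856 μm/a
  ⇒ r_corr(carbon steel) = 1.018 μm/a
ISO 9223 Table 2 (carbon steel): 0 < 1.02 ≤ 1.3 μm/a ⇒ C1

C1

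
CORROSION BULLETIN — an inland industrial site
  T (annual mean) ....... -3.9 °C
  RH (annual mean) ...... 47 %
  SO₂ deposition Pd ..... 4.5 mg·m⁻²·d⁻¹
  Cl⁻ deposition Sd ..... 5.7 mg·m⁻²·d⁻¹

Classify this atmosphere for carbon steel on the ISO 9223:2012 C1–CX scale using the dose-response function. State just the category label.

C2

carbon steel: T≤10 °C ⇒ hinge +0.150·(-3.9−10) = -2.0850
  SO₂ term: 1.77·4.5^0.52·exp(0.02·47-2.0850) = 1.231
  Cl⁻ term: 0.102·5.7^0.62·exp(0.033·47+0.04·-3.9) = 1.211
  r_corr = 1.231 + 1.211 = 2.442 μm/a
Category bounds: 1.3…25 μm/a bracket r_corr ⇒ C2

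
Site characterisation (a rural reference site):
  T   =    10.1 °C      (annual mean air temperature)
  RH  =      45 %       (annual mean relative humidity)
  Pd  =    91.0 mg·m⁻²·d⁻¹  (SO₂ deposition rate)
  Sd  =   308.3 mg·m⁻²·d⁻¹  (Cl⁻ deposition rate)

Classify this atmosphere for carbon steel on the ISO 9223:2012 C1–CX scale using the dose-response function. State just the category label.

C4

carbon steel: T>10 °C ⇒ hinge -0.054·(10.1−10) = -0.0054
  sulphur-dioxide contribution → 45.21 μm/a
  chloride contribution → 23.56 μm/a
  ⇒ r_corr(carbon steel) = 68.76 μm/a
68.8 μm/a falls in (50, 80] for carbon steel → category C4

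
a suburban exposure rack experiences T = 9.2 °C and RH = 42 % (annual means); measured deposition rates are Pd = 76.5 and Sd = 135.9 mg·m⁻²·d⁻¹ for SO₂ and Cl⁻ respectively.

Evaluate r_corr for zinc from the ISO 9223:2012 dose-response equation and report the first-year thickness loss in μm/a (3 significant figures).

zinc: f(T) = +0.038·(T−10) [T≤10 °C] = -0.0304
  sulphur-dioxide contribution → 0.5824 μm/a
  chloride contribution → 0.8801 μm/a
  ⇒ r_corr(zinc) = 1.463 μm/a

r_corr = 1.46 μm/a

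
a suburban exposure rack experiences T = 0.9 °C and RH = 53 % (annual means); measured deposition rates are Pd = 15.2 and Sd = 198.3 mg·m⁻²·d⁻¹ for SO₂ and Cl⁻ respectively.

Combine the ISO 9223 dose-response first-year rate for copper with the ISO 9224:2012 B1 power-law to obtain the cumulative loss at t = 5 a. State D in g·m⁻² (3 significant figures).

D(5) = 9.94 g·m⁻²

copper: f(T) = +0.126·(T−10) [T≤10 °C] = -1.1466
  sulphur-dioxide contribution → 0.07792 μm/a
  chloride contribution → 0.3012 μm/a
  total first-year rate 0.3791 μm/a
Power-law: D(5) = r_corr · 5^0.667
  D(5) = 0.3791 × 5^0.667 = 0.3791 × 2.926 = 1.109 μm
  Mass loss = 1.109 μm × 8.96 g/cm³ = 9.937 g·m⁻²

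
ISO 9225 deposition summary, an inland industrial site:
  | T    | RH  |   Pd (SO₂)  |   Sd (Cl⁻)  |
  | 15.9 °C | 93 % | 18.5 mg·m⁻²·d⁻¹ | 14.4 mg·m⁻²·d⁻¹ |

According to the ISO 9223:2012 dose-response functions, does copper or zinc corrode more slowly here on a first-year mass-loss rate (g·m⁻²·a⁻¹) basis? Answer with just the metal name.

zinc

copper: temperature factor f = -0.080·(5.9) = -0.4720
  SO₂ term: 0.0053·18.5^0.26·exp(0.059·93-0.4720) = 1.705
  Sd branch = 0.01025·Sd^0.27·e^(0.036·RH+0.049·T) = 1.306 μm/a
  r_corr = 1.705 + 1.306 = 3.011 μm/a
  mass loss = 3.011 μm/a × 8.96 g/cm³ = 26.98 g·m⁻²·a⁻¹
zinc: f(T) = -0.071·(T−10) [T>10 °C] = -0.4189
  SO₂ term: 0.0129·18.5^0.44·exp(0.046·93-0.4189) = 2.209
  Cl⁻ term: 0.0175·14.4^0.57·exp(0.008·93+0.085·15.9) = 0.6507
  r_corr = 2.209 + 0.6507 = 2.859 μm/a
  mass loss = 2.859 μm/a × 7.14 g/cm³ = 20.42 g·m⁻²·a⁻¹
Ordering by g·m⁻²·a⁻¹: copper (27) > zinc (20.4)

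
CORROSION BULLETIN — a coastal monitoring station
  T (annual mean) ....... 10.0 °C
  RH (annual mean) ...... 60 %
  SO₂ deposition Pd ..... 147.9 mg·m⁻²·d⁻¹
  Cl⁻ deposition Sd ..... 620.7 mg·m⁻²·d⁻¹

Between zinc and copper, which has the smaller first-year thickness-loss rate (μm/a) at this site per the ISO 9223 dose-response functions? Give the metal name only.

zinc: f(T) = +0.038·(T−10) [T≤10 °C] = +0.0000
  Pd branch = 0.0129·Pd^0.44·e^(0.046·RH+f) = 1.837 μm/a
  Sd branch = 0.0175·Sd^0.57·e^(0.008·RH+0.085·T) = 2.586 μm/a
  r_corr = 1.837 + 2.586 = 4.422 μm/a
copper: f(T) = +0.126·(T−10) [T≤10 °C] = +0.0000
  Pd branch = 0.0053·Pd^0.26·e^(0.059·RH+f) = 0.6697 μm/a
  Sd branch = 0.01025·Sd^0.27·e^(0.036·RH+0.049·T) = 0.8235 μm/a
  sum: 0.6697 + 0.8235 → r_corr = 1.493 μm/a
Ordering by μm/a: zinc (4.42) > copper (1.49)

copper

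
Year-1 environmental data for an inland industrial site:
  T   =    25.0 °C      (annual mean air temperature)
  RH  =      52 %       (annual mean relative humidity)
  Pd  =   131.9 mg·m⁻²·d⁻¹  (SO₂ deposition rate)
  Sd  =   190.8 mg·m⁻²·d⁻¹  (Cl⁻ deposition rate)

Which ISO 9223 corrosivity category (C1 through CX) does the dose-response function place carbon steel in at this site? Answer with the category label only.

C4

carbon steel: f(T) = -0.054·(T−10) [T>10 °C] = -0.8100
  Pd branch = 1.77·Pd^0.52·e^(0.02·RH+f) = 28.21 μm/a
  Sd branch = 0.102·Sd^0.62·e^(0.033·RH+0.04·T) = 40 μm/a
  r_corr = 28.21 + 40 = 68.21 μm/a
Category bounds: 50…80 μm/a bracket r_corr ⇒ C4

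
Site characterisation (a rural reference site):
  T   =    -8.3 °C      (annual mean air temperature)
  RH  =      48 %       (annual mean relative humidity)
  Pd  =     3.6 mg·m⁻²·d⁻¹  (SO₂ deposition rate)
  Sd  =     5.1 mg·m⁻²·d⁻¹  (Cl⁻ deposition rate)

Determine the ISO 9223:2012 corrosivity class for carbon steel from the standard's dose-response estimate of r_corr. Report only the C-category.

carbon steel: f(T) = +0.150·(T−10) [T≤10 °C] = -2.7450
  sulphur-dioxide contribution → 0.5781 μm/a
  chloride contribution → 0.9796 μm/a
  total first-year rate 1.558 μm/a
ISO 9223 Table 2 (carbon steel): 1.3 < 1.56 ≤ 25 μm/a ⇒ C2

C2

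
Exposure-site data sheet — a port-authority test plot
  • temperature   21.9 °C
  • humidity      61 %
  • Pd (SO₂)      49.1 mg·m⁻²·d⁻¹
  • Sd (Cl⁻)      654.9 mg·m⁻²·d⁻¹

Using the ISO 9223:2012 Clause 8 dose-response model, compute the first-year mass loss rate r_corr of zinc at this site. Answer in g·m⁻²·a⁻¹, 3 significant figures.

r_corr = 56.4 g·m⁻²·a⁻¹

zinc: T>10 °C ⇒ hinge -0.071·(21.9−10) = -0.8449
  Pd branch = 0.0129·Pd^0.44·e^(0.046·RH+f) = 0.5086 μm/a
  Cl⁻ term: 0.0175·654.9^0.57·exp(0.008·61+0.085·21.9) = 7.39
  r_corr = 0.5086 + 7.39 = 7.898 μm/a
Convert to mass loss: 7.898 μm/a × 7.14 g/cm³ = 56.39 g·m⁻²·a⁻¹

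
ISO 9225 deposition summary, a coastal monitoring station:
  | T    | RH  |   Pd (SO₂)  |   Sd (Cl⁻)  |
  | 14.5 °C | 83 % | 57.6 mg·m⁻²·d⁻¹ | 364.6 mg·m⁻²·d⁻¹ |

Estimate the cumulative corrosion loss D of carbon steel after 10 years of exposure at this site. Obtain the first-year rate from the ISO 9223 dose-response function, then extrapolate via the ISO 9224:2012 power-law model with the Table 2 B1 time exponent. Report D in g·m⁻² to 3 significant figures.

D(10) = 4.43e+03 g·m⁻²

carbon steel: T>10 °C ⇒ hinge -0.054·(14.5−10) = -0.2430
  sulphur-dioxide contribution → 60.09 μm/a
  chloride contribution → 109.2 μm/a
  ⇒ r_corr(carbon steel) = 169.3 μm/a
Long-term exponent b (ISO 9224 Table 2, B1) = 0.523
  D(10) = 169.3 × 10^0.523 = 169.3 × 3.334 = 564.6 μm
  Mass loss = 564.6 μm × 7.85 g/cm³ = 4432 g·m⁻²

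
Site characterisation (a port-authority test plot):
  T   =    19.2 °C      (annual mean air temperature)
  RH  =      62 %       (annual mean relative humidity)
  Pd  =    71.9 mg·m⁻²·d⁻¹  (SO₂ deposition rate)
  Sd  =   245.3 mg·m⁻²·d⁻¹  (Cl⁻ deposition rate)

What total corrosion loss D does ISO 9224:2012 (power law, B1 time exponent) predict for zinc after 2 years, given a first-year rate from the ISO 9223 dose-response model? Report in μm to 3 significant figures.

zinc: temperature factor f = -0.071·(9.2) = -0.6532
  sulphur-dioxide contribution → 0.7629 μm/a
  chloride contribution → 3.383 μm/a
  total first-year rate 4.146 μm/a
ISO 9224: D(t) = r_corr · t^b with b = 0.813 (zinc, B1)
  D(2) = 4.146 × 2^0.813 = 4.146 × 1.757 = 7.284 μm

D(2) = 7.28 μm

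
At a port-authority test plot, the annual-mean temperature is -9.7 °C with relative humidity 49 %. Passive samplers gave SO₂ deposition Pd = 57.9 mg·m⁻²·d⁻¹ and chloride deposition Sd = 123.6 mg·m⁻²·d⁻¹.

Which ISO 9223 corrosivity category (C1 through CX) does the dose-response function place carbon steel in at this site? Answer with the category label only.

C2

carbon steel: T≤10 °C ⇒ hinge +0.150·(-9.7−10) = -2.9550
  Pd branch = 1.77·Pd^0.52·e^(0.02·RH+f) = 2.027 μm/a
  Sd branch = 0.102·Sd^0.62·e^(0.033·RH+0.04·T) = 6.909 μm/a
  r_corr = 2.027 + 6.909 = 8.936 μm/a
ISO 9223 Table 2 (carbon steel): 1.3 < 8.94 ≤ 25 μm/a ⇒ C2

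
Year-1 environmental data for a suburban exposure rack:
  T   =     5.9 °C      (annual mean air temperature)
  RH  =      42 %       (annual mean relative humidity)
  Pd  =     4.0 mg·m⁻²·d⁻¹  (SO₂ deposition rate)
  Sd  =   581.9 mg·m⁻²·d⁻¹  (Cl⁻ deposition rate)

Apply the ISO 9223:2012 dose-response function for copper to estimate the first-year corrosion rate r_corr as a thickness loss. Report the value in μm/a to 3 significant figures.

copper: T≤10 °C ⇒ hinge +0.126·(5.9−10) = -0.5166
  sulphur-dioxide contribution → 0.05403 μm/a
  chloride contribution → 0.3463 μm/a
  ⇒ r_corr(copper) = 0.4003 μm/a

r_corr = 0.400 μm/a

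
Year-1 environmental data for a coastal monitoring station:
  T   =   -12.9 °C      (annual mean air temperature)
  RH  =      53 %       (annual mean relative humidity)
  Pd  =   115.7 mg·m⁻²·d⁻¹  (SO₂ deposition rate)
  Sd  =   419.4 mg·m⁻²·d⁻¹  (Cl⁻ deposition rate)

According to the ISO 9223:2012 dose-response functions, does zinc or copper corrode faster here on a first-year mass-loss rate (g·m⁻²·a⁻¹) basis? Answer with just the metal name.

zinc: T≤10 °C ⇒ hinge +0.038·(-12.9−10) = -0.8702
  sulphur-dioxide contribution → 0.5004 μm/a
  chloride contribution → 0.2792 μm/a
  ⇒ r_corr(zinc) = 0.7796 μm/a
  mass loss = 0.7796 μm/a × 7.14 g/cm³ = 5.566 g·m⁻²·a⁻¹
copper: f(T) = +0.126·(T−10) [T≤10 °C] = -2.8854
  sulphur-dioxide contribution → 0.02321 μm/a
  chloride contribution → 0.1875 μm/a
  ⇒ r_corr(copper) = 0.2107 μm/a
  mass loss = 0.2107 μm/a × 8.96 g/cm³ = 1.888 g·m⁻²·a⁻¹
Ordering by g·m⁻²·a⁻¹: zinc (5.57) > copper (1.89)

zinc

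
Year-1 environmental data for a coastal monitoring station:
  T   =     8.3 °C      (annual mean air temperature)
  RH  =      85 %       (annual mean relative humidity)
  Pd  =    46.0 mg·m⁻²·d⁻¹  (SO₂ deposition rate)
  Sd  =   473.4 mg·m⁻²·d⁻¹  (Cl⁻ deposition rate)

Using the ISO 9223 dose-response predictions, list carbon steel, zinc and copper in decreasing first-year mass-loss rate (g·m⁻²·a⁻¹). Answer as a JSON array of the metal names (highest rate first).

["carbon steel", "zinc", "copper"]

carbon steel: T≤10 °C ⇒ hinge +0.150·(8.3−10) = -0.2550
  SO₂ term: 1.77·46.0^0.52·exp(0.02·85-0.2550) = 54.97
  Cl⁻ term: 0.102·473.4^0.62·exp(0.033·85+0.04·8.3) = 107.1
  r_corr = 54.97 + 107.1 = 162 μm/a
  mass loss = 162 μm/a × 7.85 g/cm³ = 1272 g·m⁻²·a⁻¹
zinc: T≤10 °C ⇒ hinge +0.038·(8.3−10) = -0.0646
  Pd branch = 0.0129·Pd^0.44·e^(0.046·RH+f) = 3.253 μm/a
  Sd branch = 0.0175·Sd^0.57·e^(0.008·RH+0.085·T) = 2.342 μm/a
  sum: 3.253 + 2.342 → r_corr = 5.595 μm/a
  mass loss = 5.595 μm/a × 7.14 g/cm³ = 39.95 g·m⁻²·a⁻¹
copper: temperature factor f = +0.126·(-1.7) = -0.2142
  SO₂ term: 0.0053·46.0^0.26·exp(0.059·85-0.2142) = 1.744
  Cl⁻ term: 0.01025·473.4^0.27·exp(0.036·85+0.049·8.3) = 1.732
  sum: 1.744 + 1.732 → r_corr = 3.476 μm/a
  mass loss = 3.476 μm/a × 8.96 g/cm³ = 31.15 g·m⁻²·a⁻¹
Ordering by g·m⁻²·a⁻¹: carbon steel (1270) > zinc (39.9) > copper (31.1)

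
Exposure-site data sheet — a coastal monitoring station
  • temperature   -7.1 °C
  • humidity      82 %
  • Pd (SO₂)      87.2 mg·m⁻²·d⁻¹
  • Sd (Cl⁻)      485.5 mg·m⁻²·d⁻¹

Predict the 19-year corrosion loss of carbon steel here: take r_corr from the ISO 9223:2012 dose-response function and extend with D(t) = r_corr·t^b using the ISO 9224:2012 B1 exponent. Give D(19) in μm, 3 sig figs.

carbon steel: temperature factor f = +0.150·(-17.1) = -2.5650
  sulphur-dioxide contribution → 7.167 μm/a
  chloride contribution → 53.2 μm/a
  ⇒ r_corr(carbon steel) = 60.37 μm/a
Long-term exponent b (ISO 9224 Table 2, B1) = 0.523
  D(19) = 60.37 × 19^0.523 = 60.37 × 4.664 = 281.6 μm

D(19) = 282 μm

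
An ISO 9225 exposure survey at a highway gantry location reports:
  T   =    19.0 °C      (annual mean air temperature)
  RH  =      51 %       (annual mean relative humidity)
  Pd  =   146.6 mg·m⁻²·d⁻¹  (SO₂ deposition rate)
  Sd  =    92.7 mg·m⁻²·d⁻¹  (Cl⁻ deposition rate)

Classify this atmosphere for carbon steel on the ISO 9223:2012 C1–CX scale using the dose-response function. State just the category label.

carbon steel: T>10 °C ⇒ hinge -0.054·(19.0−10) = -0.4860
  Pd branch = 1.77·Pd^0.52·e^(0.02·RH+f) = 40.39 μm/a
  Sd branch = 0.102·Sd^0.62·e^(0.033·RH+0.04·T) = 19.46 μm/a
  r_corr = 40.39 + 19.46 = 59.85 μm/a
Category bounds: 50…80 μm/a bracket r_corr ⇒ C4

C4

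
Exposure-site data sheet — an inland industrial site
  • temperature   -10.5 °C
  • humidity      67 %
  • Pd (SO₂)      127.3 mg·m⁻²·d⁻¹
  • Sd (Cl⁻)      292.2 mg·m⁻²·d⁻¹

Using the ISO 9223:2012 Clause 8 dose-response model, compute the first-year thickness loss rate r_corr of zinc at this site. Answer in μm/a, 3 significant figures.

zinc: T≤10 °C ⇒ hinge +0.038·(-10.5−10) = -0.7790
  SO₂ term: 0.0129·127.3^0.44·exp(0.046·67-0.7790) = 1.089
  Sd branch = 0.0175·Sd^0.57·e^(0.008·RH+0.085·T) = 0.3116 μm/a
  sum: 1.089 + 0.3116 → r_corr = 1.4 μm/a

r_corr = 1.40 μm/a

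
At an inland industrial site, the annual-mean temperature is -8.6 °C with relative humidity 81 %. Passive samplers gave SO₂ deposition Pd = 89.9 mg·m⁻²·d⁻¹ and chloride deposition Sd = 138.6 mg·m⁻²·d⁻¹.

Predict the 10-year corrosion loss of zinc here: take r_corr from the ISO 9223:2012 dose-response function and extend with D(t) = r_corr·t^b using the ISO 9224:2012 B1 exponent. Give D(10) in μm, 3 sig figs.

D(10) = 14.2 μm

zinc: f(T) = +0.038·(T−10) [T≤10 °C] = -0.7068
  Pd branch = 0.0129·Pd^0.44·e^(0.046·RH+f) = 1.912 μm/a
  Sd branch = 0.0175·Sd^0.57·e^(0.008·RH+0.085·T) = 0.2678 μm/a
  r_corr = 1.912 + 0.2678 = 2.18 μm/a
Long-term exponent b (ISO 9224 Table 2, B1) = 0.813
  D(10) = 2.18 × 10^0.813 = 2.18 × 6.501 = 14.17 μm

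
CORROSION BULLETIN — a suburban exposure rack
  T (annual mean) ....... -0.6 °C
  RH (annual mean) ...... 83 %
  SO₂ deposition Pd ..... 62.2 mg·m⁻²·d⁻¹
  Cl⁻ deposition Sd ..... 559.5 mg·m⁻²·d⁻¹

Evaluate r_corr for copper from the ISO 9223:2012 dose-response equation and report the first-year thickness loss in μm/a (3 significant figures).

r_corr = 1.64 μm/a

copper: T≤10 °C ⇒ hinge +0.126·(-0.6−10) = -1.3356
  sulphur-dioxide contribution → 0.5462 μm/a
  chloride contribution → 1.09 μm/a
  total first-year rate 1.636 μm/a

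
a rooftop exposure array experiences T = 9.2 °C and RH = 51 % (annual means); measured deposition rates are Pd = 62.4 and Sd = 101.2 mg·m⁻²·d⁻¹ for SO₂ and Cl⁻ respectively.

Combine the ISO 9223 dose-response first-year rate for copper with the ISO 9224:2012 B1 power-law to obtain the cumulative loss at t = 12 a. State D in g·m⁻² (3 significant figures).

copper: T≤10 °C ⇒ hinge +0.126·(9.2−10) = -0.1008
  Pd branch = 0.0053·Pd^0.26·e^(0.059·RH+f) = 0.2845 μm/a
  Sd branch = 0.01025·Sd^0.27·e^(0.036·RH+0.049·T) = 0.351 μm/a
  r_corr = 0.2845 + 0.351 = 0.6354 μm/a
Power-law: D(12) = r_corr · 12^0.667
  D(12) = 0.6354 × 12^0.667 = 0.6354 × 5.246 = 3.333 μm
  Mass loss = 3.333 μm × 8.96 g/cm³ = 29.87 g·m⁻²

D(12) = 29.9 g·m⁻²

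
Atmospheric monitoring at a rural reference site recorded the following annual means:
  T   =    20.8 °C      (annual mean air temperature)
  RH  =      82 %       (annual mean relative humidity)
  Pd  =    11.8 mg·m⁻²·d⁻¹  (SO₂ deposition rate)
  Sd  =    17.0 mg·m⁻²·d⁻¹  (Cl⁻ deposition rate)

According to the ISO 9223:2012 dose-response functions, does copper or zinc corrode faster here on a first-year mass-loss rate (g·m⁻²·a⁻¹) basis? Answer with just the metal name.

copper

copper: f(T) = -0.080·(T−10) [T>10 °C] = -0.8640
  Pd branch = 0.0053·Pd^0.26·e^(0.059·RH+f) = 0.5356 μm/a
  Sd branch = 0.01025·Sd^0.27·e^(0.036·RH+0.049·T) = 1.168 μm/a
  r_corr = 0.5356 + 1.168 = 1.704 μm/a
  mass loss = 1.704 μm/a × 8.96 g/cm³ = 15.27 g·m⁻²·a⁻¹
zinc: T>10 °C ⇒ hinge -0.071·(20.8−10) = -0.7668
  Pd branch = 0.0129·Pd^0.44·e^(0.046·RH+f) = 0.7715 μm/a
  Sd branch = 0.0175·Sd^0.57·e^(0.008·RH+0.085·T) = 0.9934 μm/a
  r_corr = 0.7715 + 0.9934 = 1.765 μm/a
  mass loss = 1.765 μm/a × 7.14 g/cm³ = 12.6 g·m⁻²·a⁻¹
Ordering by g·m⁻²·a⁻¹: copper (15.3) > zinc (12.6)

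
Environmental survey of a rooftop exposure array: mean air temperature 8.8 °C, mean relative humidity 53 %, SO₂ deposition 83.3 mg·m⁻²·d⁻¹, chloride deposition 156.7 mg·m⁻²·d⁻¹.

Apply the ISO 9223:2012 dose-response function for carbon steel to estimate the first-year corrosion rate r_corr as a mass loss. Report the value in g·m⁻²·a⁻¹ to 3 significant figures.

carbon steel: f(T) = +0.150·(T−10) [T≤10 °C] = -0.1800
  Pd branch = 1.77·Pd^0.52·e^(0.02·RH+f) = 42.55 μm/a
  Sd branch = 0.102·Sd^0.62·e^(0.033·RH+0.04·T) = 19.14 μm/a
  r_corr = 42.55 + 19.14 = 61.69 μm/a
Convert to mass loss: 61.69 μm/a × 7.85 g/cm³ = 484.3 g·m⁻²·a⁻¹

r_corr = 484 g·m⁻²·a⁻¹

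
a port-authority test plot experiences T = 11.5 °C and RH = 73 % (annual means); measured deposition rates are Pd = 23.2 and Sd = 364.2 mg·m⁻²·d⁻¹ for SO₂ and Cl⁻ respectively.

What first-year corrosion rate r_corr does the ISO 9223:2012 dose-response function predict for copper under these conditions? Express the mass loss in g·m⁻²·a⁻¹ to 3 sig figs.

r_corr = 18.1 g·m⁻²·a⁻¹

copper: f(T) = -0.080·(T−10) [T>10 °C] = -0.1200
  sulphur-dioxide contribution → 0.7901 μm/a
  chloride contribution → 1.226 μm/a
  ⇒ r_corr(copper) = 2.016 μm/a
Convert to mass loss: 2.016 μm/a × 8.96 g/cm³ = 18.06 g·m⁻²·a⁻¹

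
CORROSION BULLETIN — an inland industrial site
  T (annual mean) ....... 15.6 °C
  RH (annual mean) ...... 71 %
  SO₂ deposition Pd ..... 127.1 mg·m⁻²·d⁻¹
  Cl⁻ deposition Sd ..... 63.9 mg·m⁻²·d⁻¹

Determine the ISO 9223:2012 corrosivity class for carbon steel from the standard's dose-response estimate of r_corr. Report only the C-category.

C5

carbon steel: f(T) = -0.054·(T−10) [T>10 °C] = -0.3024
  sulphur-dioxide contribution → 67.22 μm/a
  chloride contribution → 26.1 μm/a
  ⇒ r_corr(carbon steel) = 93.31 μm/a
ISO 9223 Table 2 (carbon steel): 80 < 93.3 ≤ 200 μm/a ⇒ C5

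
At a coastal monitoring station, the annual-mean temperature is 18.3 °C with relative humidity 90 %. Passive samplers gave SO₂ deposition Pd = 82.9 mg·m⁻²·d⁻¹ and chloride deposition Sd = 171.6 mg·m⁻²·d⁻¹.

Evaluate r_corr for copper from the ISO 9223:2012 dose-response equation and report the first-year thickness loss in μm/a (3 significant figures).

copper: f(T) = -0.080·(T−10) [T>10 °C] = -0.6640
  sulphur-dioxide contribution → 1.741 μm/a
  chloride contribution → 2.574 μm/a
  total first-year rate 4.315 μm/a

r_corr = 4.32 μm/a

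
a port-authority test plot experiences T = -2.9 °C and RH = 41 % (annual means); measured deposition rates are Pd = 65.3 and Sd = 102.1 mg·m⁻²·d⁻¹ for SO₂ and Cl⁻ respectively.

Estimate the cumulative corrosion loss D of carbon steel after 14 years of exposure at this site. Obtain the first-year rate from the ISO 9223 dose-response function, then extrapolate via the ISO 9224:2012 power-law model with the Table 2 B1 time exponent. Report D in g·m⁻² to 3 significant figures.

D(14) = 352 g·m⁻²

carbon steel: temperature factor f = +0.150·(-12.9) = -1.9350
  sulphur-dioxide contribution → 5.099 μm/a
  chloride contribution → 6.186 μm/a
  ⇒ r_corr(carbon steel) = 11.29 μm/a
Long-term exponent b (ISO 9224 Table 2, B1) = 0.523
  D(14) = 11.29 × 14^0.523 = 11.29 × 3.976 = 44.87 μm
  Mass loss = 44.87 μm × 7.85 g/cm³ = 352.2 g·m⁻²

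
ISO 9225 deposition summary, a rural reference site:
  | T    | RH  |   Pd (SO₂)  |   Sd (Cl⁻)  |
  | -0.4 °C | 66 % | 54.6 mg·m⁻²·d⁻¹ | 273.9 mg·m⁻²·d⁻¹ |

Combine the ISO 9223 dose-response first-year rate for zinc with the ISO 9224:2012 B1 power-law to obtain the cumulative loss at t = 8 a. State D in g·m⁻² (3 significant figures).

zinc: T≤10 °C ⇒ hinge +0.038·(-0.4−10) = -0.3952
  Pd branch = 0.0129·Pd^0.44·e^(0.046·RH+f) = 1.052 μm/a
  Cl⁻ term: 0.0175·273.9^0.57·exp(0.008·66+0.085·-0.4) = 0.7031
  sum: 1.052 + 0.7031 → r_corr = 1.755 μm/a
Long-term exponent b (ISO 9224 Table 2, B1) = 0.813
  D(8) = 1.755 × 8^0.813 = 1.755 × 5.423 = 9.515 μm
  Mass loss = 9.515 μm × 7.14 g/cm³ = 67.94 g·m⁻²

D(8) = 67.9 g·m⁻²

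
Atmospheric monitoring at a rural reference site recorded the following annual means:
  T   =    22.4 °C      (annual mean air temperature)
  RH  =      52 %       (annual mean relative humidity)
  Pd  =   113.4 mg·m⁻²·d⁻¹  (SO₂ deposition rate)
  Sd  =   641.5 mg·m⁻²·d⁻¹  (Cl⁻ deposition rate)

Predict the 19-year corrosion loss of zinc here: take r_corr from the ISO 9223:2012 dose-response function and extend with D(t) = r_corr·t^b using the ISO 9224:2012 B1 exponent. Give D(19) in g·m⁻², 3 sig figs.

zinc: temperature factor f = -0.071·(12.4) = -0.8804
  sulphur-dioxide contribution → 0.4689 μm/a
  chloride contribution → 7.091 μm/a
  total first-year rate 7.56 μm/a
Long-term exponent b (ISO 9224 Table 2, B1) = 0.813
  D(19) = 7.56 × 19^0.813 = 7.56 × 10.96 = 82.82 μm
  Mass loss = 82.82 μm × 7.14 g/cm³ = 591.3 g·m⁻²

D(19) = 591 g·m⁻²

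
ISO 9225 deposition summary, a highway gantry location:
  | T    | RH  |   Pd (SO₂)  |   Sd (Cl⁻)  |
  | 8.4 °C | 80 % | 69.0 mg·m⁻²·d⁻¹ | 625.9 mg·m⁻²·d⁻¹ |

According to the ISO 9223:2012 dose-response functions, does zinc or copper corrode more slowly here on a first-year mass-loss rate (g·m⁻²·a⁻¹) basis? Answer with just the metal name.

copper

zinc: temperature factor f = +0.038·(-1.6) = -0.0608
  SO₂ term: 0.0129·69.0^0.44·exp(0.046·80-0.0608) = 3.101
  Sd branch = 0.0175·Sd^0.57·e^(0.008·RH+0.085·T) = 2.661 μm/a
  r_corr = 3.101 + 2.661 = 5.762 μm/a
  mass loss = 5.762 μm/a × 7.14 g/cm³ = 41.14 g·m⁻²·a⁻¹
copper: temperature factor f = +0.126·(-1.6) = -0.2016
  SO₂ term: 0.0053·69.0^0.26·exp(0.059·80-0.2016) = 1.461
  Sd branch = 0.01025·Sd^0.27·e^(0.036·RH+0.049·T) = 1.568 μm/a
  sum: 1.461 + 1.568 → r_corr = 3.029 μm/a
  mass loss = 3.029 μm/a × 8.96 g/cm³ = 27.14 g·m⁻²·a⁻¹
Ordering by g·m⁻²·a⁻¹: zinc (41.1) > copper (27.1)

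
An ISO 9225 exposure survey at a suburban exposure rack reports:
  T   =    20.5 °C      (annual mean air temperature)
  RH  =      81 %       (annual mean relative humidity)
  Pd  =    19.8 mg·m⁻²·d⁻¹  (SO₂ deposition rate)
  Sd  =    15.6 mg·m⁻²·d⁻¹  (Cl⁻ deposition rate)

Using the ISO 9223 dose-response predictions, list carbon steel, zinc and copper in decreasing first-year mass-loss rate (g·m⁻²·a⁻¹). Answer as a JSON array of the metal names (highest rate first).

carbon steel: temperature factor f = -0.054·(10.5) = -0.5670
  sulphur-dioxide contribution → 23.96 μm/a
  chloride contribution → 18.42 μm/a
  total first-year rate 42.39 μm/a
  mass loss = 42.39 μm/a × 7.85 g/cm³ = 332.7 g·m⁻²·a⁻¹
zinc: temperature factor f = -0.071·(10.5) = -0.7455
  sulphur-dioxide contribution → 0.9452 μm/a
  chloride contribution → 0.9147 μm/a
  ⇒ r_corr(zinc) = 1.86 μm/a
  mass loss = 1.86 μm/a × 7.14 g/cm³ = 13.28 g·m⁻²·a⁻¹
copper: f(T) = -0.080·(T−10) [T>10 °C] = -0.8400
  sulphur-dioxide contribution → 0.5917 μm/a
  chloride contribution → 1.085 μm/a
  total first-year rate 1.677 μm/a
  mass loss = 1.677 μm/a × 8.96 g/cm³ = 15.03 g·m⁻²·a⁻¹
Ordering by g·m⁻²·a⁻¹: carbon steel (333) > copper (15) > zinc (13.3)

["carbon steel", "copper", "zinc"]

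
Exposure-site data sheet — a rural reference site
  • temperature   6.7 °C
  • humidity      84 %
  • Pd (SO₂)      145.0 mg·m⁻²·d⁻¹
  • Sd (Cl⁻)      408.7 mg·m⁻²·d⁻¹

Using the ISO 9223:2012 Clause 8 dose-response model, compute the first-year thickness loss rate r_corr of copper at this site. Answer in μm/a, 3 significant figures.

r_corr = 3.30 μm/a

copper: f(T) = +0.126·(T−10) [T≤10 °C] = -0.4158
  sulphur-dioxide contribution → 1.811 μm/a
  chloride contribution → 1.485 μm/a
  ⇒ r_corr(copper) = 3.296 μm/a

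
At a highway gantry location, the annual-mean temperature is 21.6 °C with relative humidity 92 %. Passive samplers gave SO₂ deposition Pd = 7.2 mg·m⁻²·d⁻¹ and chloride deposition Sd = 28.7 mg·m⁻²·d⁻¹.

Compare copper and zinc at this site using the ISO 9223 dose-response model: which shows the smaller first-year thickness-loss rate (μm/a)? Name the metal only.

zinc

copper: T>10 °C ⇒ hinge -0.080·(21.6−10) = -0.9280
  SO₂ term: 0.0053·7.2^0.26·exp(0.059·92-0.9280) = 0.7971
  Sd branch = 0.01025·Sd^0.27·e^(0.036·RH+0.049·T) = 2.006 μm/a
  r_corr = 0.7971 + 2.006 = 2.803 μm/a
zinc: T>10 °C ⇒ hinge -0.071·(21.6−10) = -0.8236
  SO₂ term: 0.0129·7.2^0.44·exp(0.046·92-0.8236) = 0.9291
  Cl⁻ term: 0.0175·28.7^0.57·exp(0.008·92+0.085·21.6) = 1.553
  sum: 0.9291 + 1.553 → r_corr = 2.482 μm/a
Ordering by μm/a: copper (2.8) > zinc (2.48)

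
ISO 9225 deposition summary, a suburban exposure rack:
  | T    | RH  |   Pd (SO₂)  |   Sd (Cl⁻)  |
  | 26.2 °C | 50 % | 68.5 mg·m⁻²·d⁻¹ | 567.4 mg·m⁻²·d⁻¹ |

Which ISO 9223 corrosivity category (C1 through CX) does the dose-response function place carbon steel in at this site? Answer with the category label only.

C5

carbon steel: f(T) = -0.054·(T−10) [T>10 °C] = -0.8748
  SO₂ term: 1.77·68.5^0.52·exp(0.02·50-0.8748) = 18.07
  Cl⁻ term: 0.102·567.4^0.62·exp(0.033·50+0.04·26.2) = 77.22
  sum: 18.07 + 77.22 → r_corr = 95.29 μm/a
Category bounds: 80…200 μm/a bracket r_corr ⇒ C5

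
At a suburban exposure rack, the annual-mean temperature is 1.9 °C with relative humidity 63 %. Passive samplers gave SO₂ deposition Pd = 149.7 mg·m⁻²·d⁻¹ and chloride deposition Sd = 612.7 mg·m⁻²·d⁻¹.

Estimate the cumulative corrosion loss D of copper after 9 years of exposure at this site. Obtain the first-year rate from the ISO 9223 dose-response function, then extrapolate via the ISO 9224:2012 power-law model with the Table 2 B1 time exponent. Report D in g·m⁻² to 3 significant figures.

copper: temperature factor f = +0.126·(-8.1) = -1.0206
  SO₂ term: 0.0053·149.7^0.26·exp(0.059·63-1.0206) = 0.289
  Sd branch = 0.01025·Sd^0.27·e^(0.036·RH+0.049·T) = 0.6147 μm/a
  r_corr = 0.289 + 0.6147 = 0.9037 μm/a
Power-law: D(9) = r_corr · 9^0.667
  D(9) = 0.9037 × 9^0.667 = 0.9037 × 4.33 = 3.913 μm
  Mass loss = 3.913 μm × 8.96 g/cm³ = 35.06 g·m⁻²

D(9) = 35.1 g·m⁻²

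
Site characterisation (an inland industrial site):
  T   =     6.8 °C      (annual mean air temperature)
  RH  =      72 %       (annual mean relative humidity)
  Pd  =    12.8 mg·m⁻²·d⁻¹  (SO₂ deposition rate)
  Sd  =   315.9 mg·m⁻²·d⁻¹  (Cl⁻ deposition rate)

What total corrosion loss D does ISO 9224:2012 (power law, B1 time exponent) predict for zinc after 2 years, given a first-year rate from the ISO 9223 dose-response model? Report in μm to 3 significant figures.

D(2) = 4.28 μm

zinc: temperature factor f = +0.038·(-3.2) = -0.1216
  Pd branch = 0.0129·Pd^0.44·e^(0.046·RH+f) = 0.9624 μm/a
  Cl⁻ term: 0.0175·315.9^0.57·exp(0.008·72+0.085·6.8) = 1.476
  sum: 0.9624 + 1.476 → r_corr = 2.438 μm/a
Power-law: D(2) = r_corr · 2^0.813
  D(2) = 2.438 × 2^0.813 = 2.438 × 1.757 = 4.283 μm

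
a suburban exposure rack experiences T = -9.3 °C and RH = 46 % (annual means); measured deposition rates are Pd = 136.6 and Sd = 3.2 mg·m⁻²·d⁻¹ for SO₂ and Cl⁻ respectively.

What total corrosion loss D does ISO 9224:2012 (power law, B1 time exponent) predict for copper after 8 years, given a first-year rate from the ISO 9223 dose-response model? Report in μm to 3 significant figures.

copper: temperature factor f = +0.126·(-19.3) = -2.4318
  sulphur-dioxide contribution → 0.02524 μm/a
  chloride contribution → 0.0466 μm/a
  total first-year rate 0.07184 μm/a
Power-law: D(8) = r_corr · 8^0.667
  D(8) = 0.07184 × 8^0.667 = 0.07184 × 4.003 = 0.2876 μm

D(8) = 0.288 μm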